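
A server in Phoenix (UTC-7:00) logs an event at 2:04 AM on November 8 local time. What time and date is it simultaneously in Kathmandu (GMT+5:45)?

2:49 PM on November 8

In UTC: 2:04 AM + 7:00 = 9:04 AM on Nov 8.
Kathmandu is UTC+5:45: 9:04 AM + 5:45 = 2:49 PM on Nov 8.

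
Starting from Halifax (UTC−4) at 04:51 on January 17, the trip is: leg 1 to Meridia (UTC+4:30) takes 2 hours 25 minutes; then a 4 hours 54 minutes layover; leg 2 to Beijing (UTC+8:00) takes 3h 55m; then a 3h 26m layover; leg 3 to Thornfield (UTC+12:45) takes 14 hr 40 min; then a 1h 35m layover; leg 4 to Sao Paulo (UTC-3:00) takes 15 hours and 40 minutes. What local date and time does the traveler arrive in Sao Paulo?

04:26 on January 19

Convert departure to UTC: 04:51 + 4:00 = 08:51 UTC on Jan 17.
Add 2 hours 25 minutes leg 1 → 11:16 UTC.
Add 4 hours and 54 minutes layover in Meridia → 16:10 UTC.
Add 3 hours and 55 minutes leg 2 → 20:05 UTC.
Add 3 hours and 26 minutes layover in Beijing → 23:31 UTC.
Add 14 hours 40 minutes leg 3 → 14:11 UTC (Jan 18).
Add 1 hour 35 minutes layover in Thornfield → 15:46 UTC.
Add 15 hours 40 minutes leg 4 → 07:26 UTC (Jan 19).
Sao Paulo is UTC−3:00, so local arrival = 07:26 − 3:00 = 04:26 on Jan 19.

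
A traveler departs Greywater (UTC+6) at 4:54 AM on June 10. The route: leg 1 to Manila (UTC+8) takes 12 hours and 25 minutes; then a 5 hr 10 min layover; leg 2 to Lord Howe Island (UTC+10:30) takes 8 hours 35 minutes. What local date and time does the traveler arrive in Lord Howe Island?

Convert departure to UTC: 4:54 AM − 6:00 = 10:54 PM UTC on Jun 9.
Add 12 hours and 25 minutes leg 1 → 11:19 AM UTC (Jun 10).
Add 5 hours 10 minutes layover in Manila → 4:29 PM UTC.
Add 8 hours and 35 minutes leg 2 → 1:04 AM UTC (Jun 11).
Lord Howe Island is UTC+10:30, so local arrival = 1:04 AM + 10:30 = 11:34 AM on Jun 11.

11:34 AM on June 11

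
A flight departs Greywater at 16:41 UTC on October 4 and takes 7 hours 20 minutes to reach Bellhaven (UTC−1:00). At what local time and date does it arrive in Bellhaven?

23:01 on October 4

Departure is given in UTC: 16:41 on Oct 4.
Add 7 hours 20 minutes → 00:01 UTC (Oct 5).
Bellhaven is UTC−1:00: 00:01 − 1:00 = 23:01 on Oct 4.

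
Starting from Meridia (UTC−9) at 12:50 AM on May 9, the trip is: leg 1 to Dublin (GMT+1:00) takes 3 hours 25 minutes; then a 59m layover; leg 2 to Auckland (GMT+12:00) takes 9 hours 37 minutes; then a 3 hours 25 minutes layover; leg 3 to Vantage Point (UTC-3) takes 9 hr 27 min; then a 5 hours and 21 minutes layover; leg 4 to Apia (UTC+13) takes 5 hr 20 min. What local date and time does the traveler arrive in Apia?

12:24 PM on May 11

Convert departure to UTC: 12:50 AM + 9:00 = 9:50 AM UTC on May 9.
Add 3 hours and 25 minutes leg 1 → 1:15 PM UTC.
Add 59 minutes layover in Dublin → 2:14 PM UTC.
Add 9 hours and 37 minutes leg 2 → 11:51 PM UTC.
Add 3 hours and 25 minutes layover in Auckland → 3:16 AM UTC (May 10).
Add 9 hours 27 minutes leg 3 → 12:43 PM UTC.
Add 5 hours and 21 minutes layover in Vantage Point → 6:04 PM UTC.
Add 5 hours and 20 minutes leg 4 → 11:24 PM UTC.
Apia is UTC+13:00, so local arrival = 11:24 PM + 13:00 = 12:24 PM on May 11.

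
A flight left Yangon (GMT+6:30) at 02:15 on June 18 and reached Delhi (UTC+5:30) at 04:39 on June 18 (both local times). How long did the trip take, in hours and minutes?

3 hours 24 minutes

Departure in UTC: 02:15 − 6:30 = 19:45 on Jun 17.
Arrival in UTC: 04:39 − 5:30 = 23:09 on Jun 17.
Elapsed = 23:09 − 19:45 = 3 hours 24 minutes.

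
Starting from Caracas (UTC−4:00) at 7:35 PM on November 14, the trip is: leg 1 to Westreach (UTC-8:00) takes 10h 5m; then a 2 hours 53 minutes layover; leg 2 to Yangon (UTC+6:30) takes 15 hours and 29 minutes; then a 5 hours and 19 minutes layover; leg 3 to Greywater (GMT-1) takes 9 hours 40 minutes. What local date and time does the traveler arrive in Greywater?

6:01 PM on November 16

Convert departure to UTC: 7:35 PM + 4:00 = 11:35 PM UTC on Nov 14.
Add 10 hours and 5 minutes leg 1 → 9:40 AM UTC (Nov 15).
Add 2 hours and 53 minutes layover in Westreach → 12:33 PM UTC.
Add 15 hours and 29 minutes leg 2 → 4:02 AM UTC (Nov 16).
Add 5 hours and 19 minutes layover in Yangon → 9:21 AM UTC.
Add 9 hours 40 minutes leg 3 → 7:01 PM UTC.
Greywater is UTC−1:00, so local arrival = 7:01 PM − 1:00 = 6:01 PM on Nov 16.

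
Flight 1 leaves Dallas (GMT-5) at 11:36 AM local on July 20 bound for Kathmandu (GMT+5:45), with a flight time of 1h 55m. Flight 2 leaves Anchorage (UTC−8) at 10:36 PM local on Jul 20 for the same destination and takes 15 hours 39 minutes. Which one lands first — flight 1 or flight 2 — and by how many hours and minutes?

Flight 1 in UTC: 11:36 AM + 5:00 = 4:36 PM on Jul 20.
+1 hour and 55 minutes → arrive 6:31 PM UTC on Jul 20.
Flight 2 in UTC: 10:36 PM + 8:00 = 6:36 AM on Jul 21.
+15 hours and 39 minutes → arrive 10:15 PM UTC on Jul 21.
Flight 1 lands earlier by 27 hours 44 minutes.

the first, by 27 hours 44 minutes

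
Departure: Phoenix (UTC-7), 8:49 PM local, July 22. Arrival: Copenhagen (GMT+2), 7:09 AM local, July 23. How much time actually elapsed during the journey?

1 hour 20 minutes

Departure in UTC: 8:49 PM + 7:00 = 3:49 AM on Jul 23.
Arrival in UTC: 7:09 AM − 2:00 = 5:09 AM on Jul 23.
Elapsed = 5:09 AM − 3:49 AM = 1 hour 20 minutes.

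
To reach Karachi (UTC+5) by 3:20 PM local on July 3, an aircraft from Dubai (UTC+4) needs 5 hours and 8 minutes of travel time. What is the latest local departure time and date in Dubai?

9:12 AM on Jul 3

Target arrival in UTC: 3:20 PM − 5:00 = 10:20 AM on Jul 3.
Subtract 5 hours 8 minutes → departure 5:12 AM UTC on Jul 3.
Dubai is UTC+4:00: 5:12 AM + 4:00 = 9:12 AM on Jul 3.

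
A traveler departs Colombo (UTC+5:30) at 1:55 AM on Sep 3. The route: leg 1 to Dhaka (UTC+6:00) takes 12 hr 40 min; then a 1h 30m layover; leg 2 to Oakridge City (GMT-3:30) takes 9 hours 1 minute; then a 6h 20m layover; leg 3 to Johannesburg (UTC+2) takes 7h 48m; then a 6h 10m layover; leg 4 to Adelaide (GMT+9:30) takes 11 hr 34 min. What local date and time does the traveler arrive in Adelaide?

Convert departure to UTC: 1:55 AM − 5:30 = 8:25 PM UTC on Sep 2.
Add 12 hours and 40 minutes leg 1 → 9:05 AM UTC (Sep 3).
Add 1 hour and 30 minutes layover in Dhaka → 10:35 AM UTC.
Add 9 hours 1 minute leg 2 → 7:36 PM UTC.
Add 6 hours 20 minutes layover in Oakridge City → 1:56 AM UTC (Sep 4).
Add 7 hours and 48 minutes leg 3 → 9:44 AM UTC.
Add 6 hours 10 minutes layover in Johannesburg → 3:54 PM UTC.
Add 11 hours and 34 minutes leg 4 → 3:28 AM UTC (Sep 5).
Adelaide is UTC+9:30, so local arrival = 3:28 AM + 9:30 = 12:58 PM on Sep 5.

12:58 PM on September 5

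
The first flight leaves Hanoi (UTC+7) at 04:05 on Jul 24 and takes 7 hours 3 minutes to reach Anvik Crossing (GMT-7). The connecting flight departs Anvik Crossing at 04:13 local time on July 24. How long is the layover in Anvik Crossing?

7 hours 5 minutes

Convert departure to UTC: 04:05 − 7:00 = 21:05 UTC on Jul 23.
Add 7 hours 3 minutes flight time → 04:08 UTC (Jul 24).
Anvik Crossing is UTC−7:00, so local arrival = 04:08 − 7:00 = 21:08 on Jul 23.
Layover = 04:13 − 21:08 (+1 day) = 7 hours 5 minutes.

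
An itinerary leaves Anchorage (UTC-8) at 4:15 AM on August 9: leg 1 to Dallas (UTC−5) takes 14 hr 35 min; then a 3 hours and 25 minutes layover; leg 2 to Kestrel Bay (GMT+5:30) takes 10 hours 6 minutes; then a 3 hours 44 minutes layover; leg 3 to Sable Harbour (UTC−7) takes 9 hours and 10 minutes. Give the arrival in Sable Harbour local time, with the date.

Convert departure to UTC: 4:15 AM + 8:00 = 12:15 PM UTC on Aug 9.
Add 14 hours and 35 minutes leg 1 → 2:50 AM UTC (Aug 10).
Add 3 hours and 25 minutes layover in Dallas → 6:15 AM UTC.
Add 10 hours 6 minutes leg 2 → 4:21 PM UTC.
Add 3 hours 44 minutes layover in Kestrel Bay → 8:05 PM UTC.
Add 9 hours 10 minutes leg 3 → 5:15 AM UTC (Aug 11).
Sable Harbour is UTC−7:00, so local arrival = 5:15 AM − 7:00 = 10:15 PM on Aug 10.

10:15 PM on Aug 10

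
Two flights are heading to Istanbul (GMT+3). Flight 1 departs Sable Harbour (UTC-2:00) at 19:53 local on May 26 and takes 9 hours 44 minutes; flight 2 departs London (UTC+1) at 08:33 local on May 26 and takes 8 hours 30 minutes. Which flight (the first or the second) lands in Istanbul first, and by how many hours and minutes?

Flight 1 in UTC: 19:53 + 2:00 = 21:53 on May 26.
+9 hours 44 minutes → arrive 07:37 UTC on May 27.
Flight 2 in UTC: 08:33 − 1:00 = 07:33 on May 26.
+8 hours 30 minutes → arrive 16:03 UTC on May 26.
Flight 2 lands earlier by 15 hours 34 minutes.

the second, by 15 hours 34 minutes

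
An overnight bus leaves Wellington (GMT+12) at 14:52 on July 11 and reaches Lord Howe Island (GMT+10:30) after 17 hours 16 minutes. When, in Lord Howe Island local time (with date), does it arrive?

06:38 on July 12

Convert departure to UTC: 14:52 − 12:00 = 02:52 UTC on Jul 11.
Add 17 hours and 16 minutes travel time → 20:08 UTC.
Lord Howe Island is UTC+10:30, so local arrival = 20:08 + 10:30 = 06:38 on Jul 12.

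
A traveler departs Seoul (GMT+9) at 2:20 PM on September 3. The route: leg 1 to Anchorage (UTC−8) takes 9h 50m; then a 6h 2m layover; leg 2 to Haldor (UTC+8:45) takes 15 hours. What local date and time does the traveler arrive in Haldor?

Convert departure to UTC: 2:20 PM − 9:00 = 5:20 AM UTC on Sep 3.
Add 9 hours 50 minutes leg 1 → 3:10 PM UTC.
Add 6 hours 2 minutes layover in Anchorage → 9:12 PM UTC.
Add 15 hours leg 2 → 12:12 PM UTC (Sep 4).
Haldor is UTC+8:45, so local arrival = 12:12 PM + 8:45 = 8:57 PM on Sep 4.

8:57 PM on Sep 4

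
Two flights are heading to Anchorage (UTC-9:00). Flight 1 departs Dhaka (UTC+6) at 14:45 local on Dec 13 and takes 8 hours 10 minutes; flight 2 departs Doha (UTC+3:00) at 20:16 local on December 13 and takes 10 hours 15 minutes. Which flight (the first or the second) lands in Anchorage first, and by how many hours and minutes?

the first, by 10 hours 36 minutes

Flight 1 in UTC: 14:45 − 6:00 = 08:45 on Dec 13.
+8 hours and 10 minutes → arrive 16:55 UTC on Dec 13.
Flight 2 in UTC: 20:16 − 3:00 = 17:16 on Dec 13.
+10 hours 15 minutes → arrive 03:31 UTC on Dec 14.
Flight 1 lands earlier by 10 hours 36 minutes.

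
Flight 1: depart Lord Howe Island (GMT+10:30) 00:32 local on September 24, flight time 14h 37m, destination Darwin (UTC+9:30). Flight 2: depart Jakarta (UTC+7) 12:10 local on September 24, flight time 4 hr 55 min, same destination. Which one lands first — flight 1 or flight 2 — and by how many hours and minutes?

Flight 1 in UTC: 00:32 − 10:30 = 14:02 on Sep 23.
+14 hours 37 minutes → arrive 04:39 UTC on Sep 24.
Flight 2 in UTC: 12:10 − 7:00 = 05:10 on Sep 24.
+4 hours 55 minutes → arrive 10:05 UTC on Sep 24.
Flight 1 lands earlier by 5 hours 26 minutes.

the first, by 5 hours 26 minutes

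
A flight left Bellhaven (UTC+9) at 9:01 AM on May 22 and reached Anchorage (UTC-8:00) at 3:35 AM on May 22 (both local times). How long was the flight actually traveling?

Anchorage is 17:00 behind Bellhaven.
Clock-face elapsed time (ignoring zones) is −5 hours 26 minutes.
Actual elapsed = −5 hours 26 minutes + 17:00 = 11 hours 34 minutes.

11 hours 34 minutes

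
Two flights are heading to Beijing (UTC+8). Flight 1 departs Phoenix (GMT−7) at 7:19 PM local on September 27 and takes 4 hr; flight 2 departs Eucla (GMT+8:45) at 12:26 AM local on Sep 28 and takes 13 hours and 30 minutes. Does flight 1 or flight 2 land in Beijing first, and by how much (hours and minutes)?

Flight 1 in UTC: 7:19 PM + 7:00 = 2:19 AM on Sep 28.
+4 hours → arrive 6:19 AM UTC on Sep 28.
Flight 2 in UTC: 12:26 AM − 8:45 = 3:41 PM on Sep 27.
+13 hours 30 minutes → arrive 5:11 AM UTC on Sep 28.
Flight 2 lands earlier by 1 hour 8 minutes.

the second, by 1 hour 8 minutes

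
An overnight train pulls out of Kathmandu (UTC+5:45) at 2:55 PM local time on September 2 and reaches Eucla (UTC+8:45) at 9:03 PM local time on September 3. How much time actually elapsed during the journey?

Eucla is 3:00 ahead of Kathmandu.
Clock-face elapsed time (ignoring zones) is 30 hours 8 minutes.
Actual elapsed = 30 hours 8 minutes − 3:00 = 27 hours 8 minutes.

27 hours 8 minutes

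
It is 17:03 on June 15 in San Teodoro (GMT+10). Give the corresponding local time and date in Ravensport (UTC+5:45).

12:48 on June 15

Ravensport is 4:15 behind San Teodoro.
Shift by the zone difference: 17:03 − 4:15 = 12:48 on Jun 15 in Ravensport.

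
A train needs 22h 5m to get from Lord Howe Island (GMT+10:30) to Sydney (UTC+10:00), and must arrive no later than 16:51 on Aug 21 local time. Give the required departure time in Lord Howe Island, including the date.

19:16 on Aug 20

Target arrival in UTC: 16:51 − 10:00 = 06:51 on Aug 21.
Subtract 22 hours and 5 minutes → departure 08:46 UTC on Aug 20.
Lord Howe Island is UTC+10:30: 08:46 + 10:30 = 19:16 on Aug 20.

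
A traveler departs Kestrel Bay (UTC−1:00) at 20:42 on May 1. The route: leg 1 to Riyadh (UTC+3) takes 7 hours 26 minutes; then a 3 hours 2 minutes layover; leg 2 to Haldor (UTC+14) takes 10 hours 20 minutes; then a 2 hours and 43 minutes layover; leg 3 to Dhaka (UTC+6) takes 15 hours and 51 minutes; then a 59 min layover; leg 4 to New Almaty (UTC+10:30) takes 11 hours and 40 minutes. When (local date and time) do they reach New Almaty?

Convert departure to UTC: 20:42 + 1:00 = 21:42 UTC on May 1.
Add 7 hours and 26 minutes leg 1 → 05:08 UTC (May 2).
Add 3 hours 2 minutes layover in Riyadh → 08:10 UTC.
Add 10 hours and 20 minutes leg 2 → 18:30 UTC.
Add 2 hours 43 minutes layover in Haldor → 21:13 UTC.
Add 15 hours 51 minutes leg 3 → 13:04 UTC (May 3).
Add 59 minutes layover in Dhaka → 14:03 UTC.
Add 11 hours 40 minutes leg 4 → 01:43 UTC (May 4).
New Almaty is UTC+10:30, so local arrival = 01:43 + 10:30 = 12:13 on May 4.

12:13 on May 4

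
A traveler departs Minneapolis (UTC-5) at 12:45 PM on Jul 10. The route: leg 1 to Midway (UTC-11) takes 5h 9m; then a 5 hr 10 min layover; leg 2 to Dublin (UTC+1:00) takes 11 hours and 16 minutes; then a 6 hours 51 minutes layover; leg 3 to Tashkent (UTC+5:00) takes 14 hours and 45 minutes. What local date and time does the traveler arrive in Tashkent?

Convert departure to UTC: 12:45 PM + 5:00 = 5:45 PM UTC on Jul 10.
Add 5 hours 9 minutes leg 1 → 10:54 PM UTC.
Add 5 hours 10 minutes layover in Midway → 4:04 AM UTC (Jul 11).
Add 11 hours and 16 minutes leg 2 → 3:20 PM UTC.
Add 6 hours 51 minutes layover in Dublin → 10:11 PM UTC.
Add 14 hours and 45 minutes leg 3 → 12:56 PM UTC (Jul 12).
Tashkent is UTC+5:00, so local arrival = 12:56 PM + 5:00 = 5:56 PM on Jul 12.

5:56 PM on July 12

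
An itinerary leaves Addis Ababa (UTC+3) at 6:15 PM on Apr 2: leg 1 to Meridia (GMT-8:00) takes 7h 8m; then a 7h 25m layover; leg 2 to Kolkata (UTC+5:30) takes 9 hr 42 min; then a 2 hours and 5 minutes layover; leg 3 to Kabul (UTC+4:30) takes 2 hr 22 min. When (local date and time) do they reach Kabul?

Convert departure to UTC: 6:15 PM − 3:00 = 3:15 PM UTC on Apr 2.
Add 7 hours 8 minutes leg 1 → 10:23 PM UTC.
Add 7 hours 25 minutes layover in Meridia → 5:48 AM UTC (Apr 3).
Add 9 hours 42 minutes leg 2 → 3:30 PM UTC.
Add 2 hours and 5 minutes layover in Kolkata → 5:35 PM UTC.
Add 2 hours and 22 minutes leg 3 → 7:57 PM UTC.
Kabul is UTC+4:30, so local arrival = 7:57 PM + 4:30 = 12:27 AM on Apr 4.

12:27 AM on April 4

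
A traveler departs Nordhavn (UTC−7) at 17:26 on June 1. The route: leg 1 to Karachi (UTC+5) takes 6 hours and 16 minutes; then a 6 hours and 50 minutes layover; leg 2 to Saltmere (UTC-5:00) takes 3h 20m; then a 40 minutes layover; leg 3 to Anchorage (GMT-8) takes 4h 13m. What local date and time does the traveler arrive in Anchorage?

13:45 on Jun 2

Convert departure to UTC: 17:26 + 7:00 = 00:26 UTC on Jun 2.
Add 6 hours 16 minutes leg 1 → 06:42 UTC.
Add 6 hours and 50 minutes layover in Karachi → 13:32 UTC.
Add 3 hours and 20 minutes leg 2 → 16:52 UTC.
Add 40 minutes layover in Saltmere → 17:32 UTC.
Add 4 hours 13 minutes leg 3 → 21:45 UTC.
Anchorage is UTC−8:00, so local arrival = 21:45 − 8:00 = 13:45 on Jun 2.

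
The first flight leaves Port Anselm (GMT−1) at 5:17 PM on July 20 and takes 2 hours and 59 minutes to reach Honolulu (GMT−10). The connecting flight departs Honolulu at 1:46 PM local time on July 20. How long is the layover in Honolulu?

Convert departure to UTC: 5:17 PM + 1:00 = 6:17 PM UTC on Jul 20.
Add 2 hours 59 minutes flight time → 9:16 PM UTC.
Honolulu is UTC−10:00, so local arrival = 9:16 PM − 10:00 = 11:16 AM on Jul 20.
Layover = 1:46 PM − 11:16 AM = 2 hours 30 minutes.

2 hours 30 minutes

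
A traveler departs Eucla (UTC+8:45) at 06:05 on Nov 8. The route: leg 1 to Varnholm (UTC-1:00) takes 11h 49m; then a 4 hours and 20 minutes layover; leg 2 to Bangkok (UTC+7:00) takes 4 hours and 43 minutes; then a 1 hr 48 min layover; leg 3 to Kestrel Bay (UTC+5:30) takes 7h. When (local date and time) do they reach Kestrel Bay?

08:30 on November 9

Convert departure to UTC: 06:05 − 8:45 = 21:20 UTC on Nov 7.
Add 11 hours 49 minutes leg 1 → 09:09 UTC (Nov 8).
Add 4 hours and 20 minutes layover in Varnholm → 13:29 UTC.
Add 4 hours 43 minutes leg 2 → 18:12 UTC.
Add 1 hour 48 minutes layover in Bangkok → 20:00 UTC.
Add 7 hours leg 3 → 03:00 UTC (Nov 9).
Kestrel Bay is UTC+5:30, so local arrival = 03:00 + 5:30 = 08:30 on Nov 9.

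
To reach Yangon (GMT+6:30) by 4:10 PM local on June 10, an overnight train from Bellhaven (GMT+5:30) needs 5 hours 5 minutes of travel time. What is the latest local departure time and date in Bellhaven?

10:05 AM on June 10

Target arrival in UTC: 4:10 PM − 6:30 = 9:40 AM on Jun 10.
Subtract 5 hours and 5 minutes → departure 4:35 AM UTC on Jun 10.
Bellhaven is UTC+5:30: 4:35 AM + 5:30 = 10:05 AM on Jun 10.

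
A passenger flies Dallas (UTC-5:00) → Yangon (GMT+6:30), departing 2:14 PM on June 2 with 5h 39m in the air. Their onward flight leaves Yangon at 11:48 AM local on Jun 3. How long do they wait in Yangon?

Convert departure to UTC: 2:14 PM + 5:00 = 7:14 PM UTC on Jun 2.
Add 5 hours 39 minutes flight time → 12:53 AM UTC (Jun 3).
Yangon is UTC+6:30, so local arrival = 12:53 AM + 6:30 = 7:23 AM on Jun 3.
Layover = 11:48 AM − 7:23 AM = 4 hours 25 minutes.

4 hours 25 minutes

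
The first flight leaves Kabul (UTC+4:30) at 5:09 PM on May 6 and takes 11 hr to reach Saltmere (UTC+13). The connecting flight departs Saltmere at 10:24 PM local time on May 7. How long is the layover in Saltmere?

Convert departure to UTC: 5:09 PM − 4:30 = 12:39 PM UTC on May 6.
Add 11 hours flight time → 11:39 PM UTC.
Saltmere is UTC+13:00, so local arrival = 11:39 PM + 13:00 = 12:39 PM on May 7.
Layover = 10:24 PM − 12:39 PM = 9 hours 45 minutes.

9 hours 45 minutes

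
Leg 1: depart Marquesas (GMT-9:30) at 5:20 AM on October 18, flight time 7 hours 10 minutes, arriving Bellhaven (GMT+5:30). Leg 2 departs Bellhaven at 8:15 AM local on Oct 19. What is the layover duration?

Convert departure to UTC: 5:20 AM + 9:30 = 2:50 PM UTC on Oct 18.
Add 7 hours 10 minutes flight time → 10:00 PM UTC.
Bellhaven is UTC+5:30, so local arrival = 10:00 PM + 5:30 = 3:30 AM on Oct 19.
Layover = 8:15 AM − 3:30 AM = 4 hours 45 minutes.

4 hours 45 minutes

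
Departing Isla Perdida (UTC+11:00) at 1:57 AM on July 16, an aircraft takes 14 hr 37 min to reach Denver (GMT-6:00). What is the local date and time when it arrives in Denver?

11:34 PM on Jul 15

Convert departure to UTC: 1:57 AM − 11:00 = 2:57 PM UTC on Jul 15.
Add 14 hours 37 minutes travel time → 5:34 AM UTC (Jul 16).
Denver is UTC−6:00, so local arrival = 5:34 AM − 6:00 = 11:34 PM on Jul 15.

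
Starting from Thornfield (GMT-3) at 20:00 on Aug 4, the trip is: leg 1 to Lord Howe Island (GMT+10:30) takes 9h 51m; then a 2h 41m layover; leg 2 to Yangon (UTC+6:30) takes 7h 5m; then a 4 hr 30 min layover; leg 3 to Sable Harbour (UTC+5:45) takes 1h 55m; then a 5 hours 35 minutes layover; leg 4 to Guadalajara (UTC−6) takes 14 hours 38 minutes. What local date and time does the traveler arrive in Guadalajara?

Convert departure to UTC: 20:00 + 3:00 = 23:00 UTC on Aug 4.
Add 9 hours 51 minutes leg 1 → 08:51 UTC (Aug 5).
Add 2 hours 41 minutes layover in Lord Howe Island → 11:32 UTC.
Add 7 hours 5 minutes leg 2 → 18:37 UTC.
Add 4 hours and 30 minutes layover in Yangon → 23:07 UTC.
Add 1 hour 55 minutes leg 3 → 01:02 UTC (Aug 6).
Add 5 hours 35 minutes layover in Sable Harbour → 06:37 UTC.
Add 14 hours 38 minutes leg 4 → 21:15 UTC.
Guadalajara is UTC−6:00, so local arrival = 21:15 − 6:00 = 15:15 on Aug 6.

15:15 on August 6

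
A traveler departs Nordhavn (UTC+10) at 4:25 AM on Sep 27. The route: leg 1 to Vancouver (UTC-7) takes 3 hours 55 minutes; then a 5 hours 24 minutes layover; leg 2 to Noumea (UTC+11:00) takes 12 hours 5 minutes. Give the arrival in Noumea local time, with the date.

2:49 AM on September 28

Convert departure to UTC: 4:25 AM − 10:00 = 6:25 PM UTC on Sep 26.
Add 3 hours 55 minutes leg 1 → 10:20 PM UTC.
Add 5 hours and 24 minutes layover in Vancouver → 3:44 AM UTC (Sep 27).
Add 12 hours 5 minutes leg 2 → 3:49 PM UTC.
Noumea is UTC+11:00, so local arrival = 3:49 PM + 11:00 = 2:49 AM on Sep 28.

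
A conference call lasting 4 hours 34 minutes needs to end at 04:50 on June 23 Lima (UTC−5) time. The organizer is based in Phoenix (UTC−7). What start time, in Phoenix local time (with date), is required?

22:16 on June 22

Target end time in UTC: 04:50 + 5:00 = 09:50 on Jun 23.
Subtract 4 hours 34 minutes → start 05:16 UTC on Jun 23.
Phoenix is UTC−7:00: 05:16 − 7:00 = 22:16 on Jun 22.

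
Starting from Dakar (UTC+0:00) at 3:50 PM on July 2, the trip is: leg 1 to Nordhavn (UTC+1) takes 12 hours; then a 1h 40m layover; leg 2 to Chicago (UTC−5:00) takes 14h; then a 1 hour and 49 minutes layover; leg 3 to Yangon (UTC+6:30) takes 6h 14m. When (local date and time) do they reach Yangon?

10:03 AM on July 4

Dakar is at UTC+0, so departure is already 3:50 PM UTC on Jul 2.
Add 12 hours leg 1 → 3:50 AM UTC (Jul 3).
Add 1 hour 40 minutes layover in Nordhavn → 5:30 AM UTC.
Add 14 hours leg 2 → 7:30 PM UTC.
Add 1 hour and 49 minutes layover in Chicago → 9:19 PM UTC.
Add 6 hours 14 minutes leg 3 → 3:33 AM UTC (Jul 4).
Yangon is UTC+6:30, so local arrival = 3:33 AM + 6:30 = 10:03 AM on Jul 4.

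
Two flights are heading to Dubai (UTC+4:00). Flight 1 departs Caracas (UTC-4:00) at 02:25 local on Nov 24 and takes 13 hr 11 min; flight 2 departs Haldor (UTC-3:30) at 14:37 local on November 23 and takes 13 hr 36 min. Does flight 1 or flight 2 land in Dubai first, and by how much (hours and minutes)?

the second, by 11 hours 53 minutes

Flight 1 in UTC: 02:25 + 4:00 = 06:25 on Nov 24.
+13 hours and 11 minutes → arrive 19:36 UTC on Nov 24.
Flight 2 in UTC: 14:37 + 3:30 = 18:07 on Nov 23.
+13 hours 36 minutes → arrive 07:43 UTC on Nov 24.
Flight 2 lands earlier by 11 hours 53 minutes.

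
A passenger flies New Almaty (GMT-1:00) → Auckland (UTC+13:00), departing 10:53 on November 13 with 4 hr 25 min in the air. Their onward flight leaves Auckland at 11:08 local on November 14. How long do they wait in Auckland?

5 hours 50 minutes

Convert departure to UTC: 10:53 + 1:00 = 11:53 UTC on Nov 13.
Add 4 hours 25 minutes flight time → 16:18 UTC.
Auckland is UTC+13:00, so local arrival = 16:18 + 13:00 = 05:18 on Nov 14.
Layover = 11:08 − 05:18 = 5 hours 50 minutes.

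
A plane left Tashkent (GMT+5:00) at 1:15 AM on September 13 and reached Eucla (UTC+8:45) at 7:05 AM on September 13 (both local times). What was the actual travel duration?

Departure in UTC: 1:15 AM − 5:00 = 8:15 PM on Sep 12.
Arrival in UTC: 7:05 AM − 8:45 = 10:20 PM on Sep 12.
Elapsed = 10:20 PM − 8:15 PM = 2 hours 5 minutes.

2 hours 5 minutes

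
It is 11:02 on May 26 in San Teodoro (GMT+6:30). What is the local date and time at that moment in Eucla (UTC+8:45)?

In UTC: 11:02 − 6:30 = 04:32 on May 26.
Eucla is UTC+8:45: 04:32 + 8:45 = 13:17 on May 26.

13:17 on May 26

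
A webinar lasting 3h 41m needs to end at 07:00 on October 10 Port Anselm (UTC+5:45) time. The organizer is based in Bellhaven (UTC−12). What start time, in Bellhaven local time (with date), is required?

Target end time in UTC: 07:00 − 5:45 = 01:15 on Oct 10.
Subtract 3 hours and 41 minutes → start 21:34 UTC on Oct 9.
Bellhaven is UTC−12:00: 21:34 − 12:00 = 09:34 on Oct 9.

09:34 on Oct 9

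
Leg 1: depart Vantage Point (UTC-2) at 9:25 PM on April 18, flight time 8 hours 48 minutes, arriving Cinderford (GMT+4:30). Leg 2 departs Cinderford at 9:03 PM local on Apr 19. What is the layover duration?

Convert departure to UTC: 9:25 PM + 2:00 = 11:25 PM UTC on Apr 18.
Add 8 hours and 48 minutes flight time → 8:13 AM UTC (Apr 19).
Cinderford is UTC+4:30, so local arrival = 8:13 AM + 4:30 = 12:43 PM on Apr 19.
Layover = 9:03 PM − 12:43 PM = 8 hours 20 minutes.

8 hours 20 minutes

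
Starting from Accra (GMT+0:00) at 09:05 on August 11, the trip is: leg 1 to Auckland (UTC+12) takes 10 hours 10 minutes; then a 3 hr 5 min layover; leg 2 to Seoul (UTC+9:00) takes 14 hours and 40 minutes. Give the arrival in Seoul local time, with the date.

22:00 on Aug 12

Accra is at UTC+0, so departure is already 09:05 UTC on Aug 11.
Add 10 hours and 10 minutes leg 1 → 19:15 UTC.
Add 3 hours 5 minutes layover in Auckland → 22:20 UTC.
Add 14 hours 40 minutes leg 2 → 13:00 UTC (Aug 12).
Seoul is UTC+9:00, so local arrival = 13:00 + 9:00 = 22:00 on Aug 12.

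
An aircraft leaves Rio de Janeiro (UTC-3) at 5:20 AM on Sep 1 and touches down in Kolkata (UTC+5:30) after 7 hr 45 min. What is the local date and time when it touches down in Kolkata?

Kolkata is 8:30 ahead of Rio de Janeiro.
After 7 hours and 45 minutes it is 1:05 PM in Rio de Janeiro.
Shift by the zone difference: 1:05 PM + 8:30 = 9:35 PM on Sep 1 in Kolkata.

9:35 PM on September 1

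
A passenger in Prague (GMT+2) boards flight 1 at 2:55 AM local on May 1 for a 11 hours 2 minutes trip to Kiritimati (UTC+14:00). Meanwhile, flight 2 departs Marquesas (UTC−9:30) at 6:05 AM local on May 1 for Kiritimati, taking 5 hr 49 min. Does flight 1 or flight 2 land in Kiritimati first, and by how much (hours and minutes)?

Flight 1 in UTC: 2:55 AM − 2:00 = 12:55 AM on May 1.
+11 hours and 2 minutes → arrive 11:57 AM UTC on May 1.
Flight 2 in UTC: 6:05 AM + 9:30 = 3:35 PM on May 1.
+5 hours 49 minutes → arrive 9:24 PM UTC on May 1.
Flight 1 lands earlier by 9 hours 27 minutes.

the first, by 9 hours 27 minutes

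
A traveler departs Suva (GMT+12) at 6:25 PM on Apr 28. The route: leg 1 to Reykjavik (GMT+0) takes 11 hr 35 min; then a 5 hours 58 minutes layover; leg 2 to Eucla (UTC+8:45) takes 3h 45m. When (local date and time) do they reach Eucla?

Convert departure to UTC: 6:25 PM − 12:00 = 6:25 AM UTC on Apr 28.
Add 11 hours 35 minutes leg 1 → 6:00 PM UTC.
Add 5 hours and 58 minutes layover in Reykjavik → 11:58 PM UTC.
Add 3 hours 45 minutes leg 2 → 3:43 AM UTC (Apr 29).
Eucla is UTC+8:45, so local arrival = 3:43 AM + 8:45 = 12:28 PM on Apr 29.

12:28 PM on April 29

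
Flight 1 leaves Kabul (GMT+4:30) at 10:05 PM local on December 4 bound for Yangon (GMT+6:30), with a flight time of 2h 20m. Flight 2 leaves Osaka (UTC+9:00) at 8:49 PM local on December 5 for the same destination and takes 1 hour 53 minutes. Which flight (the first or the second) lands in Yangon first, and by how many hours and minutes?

Flight 1 in UTC: 10:05 PM − 4:30 = 5:35 PM on Dec 4.
+2 hours 20 minutes → arrive 7:55 PM UTC on Dec 4.
Flight 2 in UTC: 8:49 PM − 9:00 = 11:49 AM on Dec 5.
+1 hour and 53 minutes → arrive 1:42 PM UTC on Dec 5.
Flight 1 lands earlier by 17 hours 47 minutes.

the first, by 17 hours 47 minutes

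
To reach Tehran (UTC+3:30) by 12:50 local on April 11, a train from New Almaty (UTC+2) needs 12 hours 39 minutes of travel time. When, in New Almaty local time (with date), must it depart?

22:41 on Apr 10

Target arrival in UTC: 12:50 − 3:30 = 09:20 on Apr 11.
Subtract 12 hours 39 minutes → departure 20:41 UTC on Apr 10.
New Almaty is UTC+2:00: 20:41 + 2:00 = 22:41 on Apr 10.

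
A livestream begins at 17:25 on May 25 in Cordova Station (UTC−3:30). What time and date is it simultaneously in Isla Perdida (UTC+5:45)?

Isla Perdida is 9:15 ahead of Cordova Station.
Shift by the zone difference: 17:25 + 9:15 = 02:40 on May 26 in Isla Perdida.

02:40 on May 26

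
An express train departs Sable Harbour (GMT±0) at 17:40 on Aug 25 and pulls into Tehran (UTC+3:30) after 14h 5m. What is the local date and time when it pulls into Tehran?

Tehran is 3:30 ahead of Sable Harbour.
After 14 hours and 5 minutes it is 07:45 (Aug 26) in Sable Harbour.
Shift by the zone difference: 07:45 + 3:30 = 11:15 on Aug 26 in Tehran.

11:15 on Aug 26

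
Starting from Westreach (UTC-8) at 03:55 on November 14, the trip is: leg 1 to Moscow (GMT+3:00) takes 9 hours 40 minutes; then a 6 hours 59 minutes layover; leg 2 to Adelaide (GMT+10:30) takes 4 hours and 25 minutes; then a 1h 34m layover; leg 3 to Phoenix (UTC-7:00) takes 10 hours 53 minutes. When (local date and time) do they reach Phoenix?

Convert departure to UTC: 03:55 + 8:00 = 11:55 UTC on Nov 14.
Add 9 hours and 40 minutes leg 1 → 21:35 UTC.
Add 6 hours and 59 minutes layover in Moscow → 04:34 UTC (Nov 15).
Add 4 hours 25 minutes leg 2 → 08:59 UTC.
Add 1 hour and 34 minutes layover in Adelaide → 10:33 UTC.
Add 10 hours 53 minutes leg 3 → 21:26 UTC.
Phoenix is UTC−7:00, so local arrival = 21:26 − 7:00 = 14:26 on Nov 15.

14:26 on November 15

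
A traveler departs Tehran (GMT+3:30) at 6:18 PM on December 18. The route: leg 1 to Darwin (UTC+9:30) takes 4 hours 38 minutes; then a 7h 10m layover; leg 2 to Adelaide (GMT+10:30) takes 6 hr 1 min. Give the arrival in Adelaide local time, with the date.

7:07 PM on December 19

Convert departure to UTC: 6:18 PM − 3:30 = 2:48 PM UTC on Dec 18.
Add 4 hours 38 minutes leg 1 → 7:26 PM UTC.
Add 7 hours 10 minutes layover in Darwin → 2:36 AM UTC (Dec 19).
Add 6 hours 1 minute leg 2 → 8:37 AM UTC.
Adelaide is UTC+10:30, so local arrival = 8:37 AM + 10:30 = 7:07 PM on Dec 19.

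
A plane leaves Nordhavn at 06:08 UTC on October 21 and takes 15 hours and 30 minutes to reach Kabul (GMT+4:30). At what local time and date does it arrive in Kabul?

02:08 on October 22

Departure is given in UTC: 06:08 on Oct 21.
Add 15 hours 30 minutes → 21:38 UTC.
Kabul is UTC+4:30: 21:38 + 4:30 = 02:08 on Oct 22.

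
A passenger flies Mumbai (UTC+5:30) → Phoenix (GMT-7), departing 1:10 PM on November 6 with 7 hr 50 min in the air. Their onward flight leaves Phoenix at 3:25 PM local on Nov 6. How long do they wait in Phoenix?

6 hours 55 minutes

Convert departure to UTC: 1:10 PM − 5:30 = 7:40 AM UTC on Nov 6.
Add 7 hours 50 minutes flight time → 3:30 PM UTC.
Phoenix is UTC−7:00, so local arrival = 3:30 PM − 7:00 = 8:30 AM on Nov 6.
Layover = 3:25 PM − 8:30 AM = 6 hours 55 minutes.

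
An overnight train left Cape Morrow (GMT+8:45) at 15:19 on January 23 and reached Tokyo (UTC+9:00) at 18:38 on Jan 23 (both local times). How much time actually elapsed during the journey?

3 hours 4 minutes

Tokyo is 0:15 ahead of Cape Morrow.
Clock-face elapsed time (ignoring zones) is 3 hours 19 minutes.
Actual elapsed = 3 hours 19 minutes − 0:15 = 3 hours 4 minutes.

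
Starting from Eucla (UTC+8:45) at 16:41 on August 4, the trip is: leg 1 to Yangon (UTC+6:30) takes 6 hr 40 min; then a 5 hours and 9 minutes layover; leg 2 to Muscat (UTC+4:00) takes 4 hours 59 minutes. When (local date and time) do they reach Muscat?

Convert departure to UTC: 16:41 − 8:45 = 07:56 UTC on Aug 4.
Add 6 hours 40 minutes leg 1 → 14:36 UTC.
Add 5 hours 9 minutes layover in Yangon → 19:45 UTC.
Add 4 hours and 59 minutes leg 2 → 00:44 UTC (Aug 5).
Muscat is UTC+4:00, so local arrival = 00:44 + 4:00 = 04:44 on Aug 5.

04:44 on August 5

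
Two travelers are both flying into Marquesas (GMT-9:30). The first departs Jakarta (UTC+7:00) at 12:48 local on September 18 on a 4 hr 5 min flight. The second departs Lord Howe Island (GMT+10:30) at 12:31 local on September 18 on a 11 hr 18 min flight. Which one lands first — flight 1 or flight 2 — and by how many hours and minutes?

the first, by 3 hours 26 minutes

Flight 1 in UTC: 12:48 − 7:00 = 05:48 on Sep 18.
+4 hours and 5 minutes → arrive 09:53 UTC on Sep 18.
Flight 2 in UTC: 12:31 − 10:30 = 02:01 on Sep 18.
+11 hours and 18 minutes → arrive 13:19 UTC on Sep 18.
Flight 1 lands earlier by 3 hours 26 minutes.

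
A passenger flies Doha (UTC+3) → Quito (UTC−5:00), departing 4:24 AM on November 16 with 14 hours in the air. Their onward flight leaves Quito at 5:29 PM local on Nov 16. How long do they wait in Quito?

Convert departure to UTC: 4:24 AM − 3:00 = 1:24 AM UTC on Nov 16.
Add 14 hours flight time → 3:24 PM UTC.
Quito is UTC−5:00, so local arrival = 3:24 PM − 5:00 = 10:24 AM on Nov 16.
Layover = 5:29 PM − 10:24 AM = 7 hours 5 minutes.

7 hours 5 minutes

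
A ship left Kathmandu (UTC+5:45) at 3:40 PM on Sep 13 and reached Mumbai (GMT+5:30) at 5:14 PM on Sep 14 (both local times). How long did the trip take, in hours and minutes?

25 hours 49 minutes

Mumbai is 0:15 behind Kathmandu.
Clock-face elapsed time (ignoring zones) is 25 hours 34 minutes.
Actual elapsed = 25 hours 34 minutes + 0:15 = 25 hours 49 minutes.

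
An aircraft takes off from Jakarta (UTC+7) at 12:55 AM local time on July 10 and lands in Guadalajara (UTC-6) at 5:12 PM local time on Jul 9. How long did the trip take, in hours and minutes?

Guadalajara is 13:00 behind Jakarta.
Clock-face elapsed time (ignoring zones) is −7 hours 43 minutes.
Actual elapsed = −7 hours 43 minutes + 13:00 = 5 hours 17 minutes.

5 hours 17 minutes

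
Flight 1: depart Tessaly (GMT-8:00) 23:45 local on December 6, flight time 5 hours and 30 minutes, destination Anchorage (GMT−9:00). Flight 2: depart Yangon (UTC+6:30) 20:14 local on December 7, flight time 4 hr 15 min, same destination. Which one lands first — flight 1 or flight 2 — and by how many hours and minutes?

the first, by 4 hours 44 minutes

Flight 1 in UTC: 23:45 + 8:00 = 07:45 on Dec 7.
+5 hours and 30 minutes → arrive 13:15 UTC on Dec 7.
Flight 2 in UTC: 20:14 − 6:30 = 13:44 on Dec 7.
+4 hours 15 minutes → arrive 17:59 UTC on Dec 7.
Flight 1 lands earlier by 4 hours 44 minutes.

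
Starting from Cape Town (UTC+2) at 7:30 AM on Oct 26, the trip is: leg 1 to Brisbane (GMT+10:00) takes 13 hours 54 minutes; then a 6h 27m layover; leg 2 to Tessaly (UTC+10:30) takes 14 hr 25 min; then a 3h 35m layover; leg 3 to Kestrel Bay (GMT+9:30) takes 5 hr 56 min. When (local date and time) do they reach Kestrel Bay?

11:17 AM on October 28

Convert departure to UTC: 7:30 AM − 2:00 = 5:30 AM UTC on Oct 26.
Add 13 hours and 54 minutes leg 1 → 7:24 PM UTC.
Add 6 hours and 27 minutes layover in Brisbane → 1:51 AM UTC (Oct 27).
Add 14 hours and 25 minutes leg 2 → 4:16 PM UTC.
Add 3 hours 35 minutes layover in Tessaly → 7:51 PM UTC.
Add 5 hours and 56 minutes leg 3 → 1:47 AM UTC (Oct 28).
Kestrel Bay is UTC+9:30, so local arrival = 1:47 AM + 9:30 = 11:17 AM on Oct 28.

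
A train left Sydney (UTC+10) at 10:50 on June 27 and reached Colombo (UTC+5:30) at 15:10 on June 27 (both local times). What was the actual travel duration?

8 hours 50 minutes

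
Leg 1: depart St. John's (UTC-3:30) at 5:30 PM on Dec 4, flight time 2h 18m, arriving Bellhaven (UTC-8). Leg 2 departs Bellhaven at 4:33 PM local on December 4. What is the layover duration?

1 hour 15 minutes

Convert departure to UTC: 5:30 PM + 3:30 = 9:00 PM UTC on Dec 4.
Add 2 hours 18 minutes flight time → 11:18 PM UTC.
Bellhaven is UTC−8:00, so local arrival = 11:18 PM − 8:00 = 3:18 PM on Dec 4.
Layover = 4:33 PM − 3:18 PM = 1 hour 15 minutes.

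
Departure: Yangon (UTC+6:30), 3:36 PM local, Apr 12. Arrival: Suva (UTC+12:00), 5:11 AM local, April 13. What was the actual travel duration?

8 hours 5 minutes

Suva is 5:30 ahead of Yangon.
Clock-face elapsed time (ignoring zones) is 13 hours 35 minutes.
Actual elapsed = 13 hours 35 minutes − 5:30 = 8 hours 5 minutes.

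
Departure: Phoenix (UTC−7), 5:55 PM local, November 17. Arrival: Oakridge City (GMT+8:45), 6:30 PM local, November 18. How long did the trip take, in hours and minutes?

Departure in UTC: 5:55 PM + 7:00 = 12:55 AM on Nov 18.
Arrival in UTC: 6:30 PM − 8:45 = 9:45 AM on Nov 18.
Elapsed = 9:45 AM − 12:55 AM = 8 hours 50 minutes.

8 hours 50 minutes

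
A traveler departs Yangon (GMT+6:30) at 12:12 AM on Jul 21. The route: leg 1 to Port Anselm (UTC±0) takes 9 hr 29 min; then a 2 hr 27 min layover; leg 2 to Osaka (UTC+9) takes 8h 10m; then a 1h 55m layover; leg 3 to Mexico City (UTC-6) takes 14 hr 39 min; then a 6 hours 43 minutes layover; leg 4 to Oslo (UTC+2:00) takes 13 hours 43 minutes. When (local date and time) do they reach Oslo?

Convert departure to UTC: 12:12 AM − 6:30 = 5:42 PM UTC on Jul 20.
Add 9 hours and 29 minutes leg 1 → 3:11 AM UTC (Jul 21).
Add 2 hours and 27 minutes layover in Port Anselm → 5:38 AM UTC.
Add 8 hours and 10 minutes leg 2 → 1:48 PM UTC.
Add 1 hour 55 minutes layover in Osaka → 3:43 PM UTC.
Add 14 hours and 39 minutes leg 3 → 6:22 AM UTC (Jul 22).
Add 6 hours and 43 minutes layover in Mexico City → 1:05 PM UTC.
Add 13 hours 43 minutes leg 4 → 2:48 AM UTC (Jul 23).
Oslo is UTC+2:00, so local arrival = 2:48 AM + 2:00 = 4:48 AM on Jul 23.

4:48 AM on July 23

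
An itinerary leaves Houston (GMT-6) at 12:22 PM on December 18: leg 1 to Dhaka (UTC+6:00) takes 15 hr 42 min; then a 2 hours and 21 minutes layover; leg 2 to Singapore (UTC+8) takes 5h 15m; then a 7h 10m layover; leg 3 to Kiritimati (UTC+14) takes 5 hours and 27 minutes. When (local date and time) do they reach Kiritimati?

8:17 PM on December 20

Convert departure to UTC: 12:22 PM + 6:00 = 6:22 PM UTC on Dec 18.
Add 15 hours and 42 minutes leg 1 → 10:04 AM UTC (Dec 19).
Add 2 hours 21 minutes layover in Dhaka → 12:25 PM UTC.
Add 5 hours 15 minutes leg 2 → 5:40 PM UTC.
Add 7 hours 10 minutes layover in Singapore → 12:50 AM UTC (Dec 20).
Add 5 hours 27 minutes leg 3 → 6:17 AM UTC.
Kiritimati is UTC+14:00, so local arrival = 6:17 AM + 14:00 = 8:17 PM on Dec 20.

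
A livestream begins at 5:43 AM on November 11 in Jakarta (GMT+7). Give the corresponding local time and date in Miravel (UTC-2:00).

Miravel is 9:00 behind Jakarta.
Shift by the zone difference: 5:43 AM − 9:00 = 8:43 PM on Nov 10 in Miravel.

8:43 PM on November 10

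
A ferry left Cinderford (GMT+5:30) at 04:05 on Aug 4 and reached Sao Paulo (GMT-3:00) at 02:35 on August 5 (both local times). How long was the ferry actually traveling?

31 hours

Departure in UTC: 04:05 − 5:30 = 22:35 on Aug 3.
Arrival in UTC: 02:35 + 3:00 = 05:35 on Aug 5.
Elapsed = 05:35 − 22:35 (+2 days) = 31 hours.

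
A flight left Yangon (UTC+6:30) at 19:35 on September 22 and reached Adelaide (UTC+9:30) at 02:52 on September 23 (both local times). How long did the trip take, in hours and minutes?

4 hours 17 minutes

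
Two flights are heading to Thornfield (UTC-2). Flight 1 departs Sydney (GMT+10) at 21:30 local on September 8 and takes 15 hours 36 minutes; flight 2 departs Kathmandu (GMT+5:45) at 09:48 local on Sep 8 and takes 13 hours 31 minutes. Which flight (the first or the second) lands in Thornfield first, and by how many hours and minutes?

the second, by 9 hours 32 minutes

Flight 1 in UTC: 21:30 − 10:00 = 11:30 on Sep 8.
+15 hours and 36 minutes → arrive 03:06 UTC on Sep 9.
Flight 2 in UTC: 09:48 − 5:45 = 04:03 on Sep 8.
+13 hours and 31 minutes → arrive 17:34 UTC on Sep 8.
Flight 2 lands earlier by 9 hours 32 minutes.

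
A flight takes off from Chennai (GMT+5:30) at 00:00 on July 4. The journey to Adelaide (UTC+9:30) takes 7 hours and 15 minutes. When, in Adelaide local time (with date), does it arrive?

Adelaide is 4:00 ahead of Chennai.
After 7 hours 15 minutes it is 07:15 in Chennai.
Shift by the zone difference: 07:15 + 4:00 = 11:15 on Jul 4 in Adelaide.

11:15 on July 4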